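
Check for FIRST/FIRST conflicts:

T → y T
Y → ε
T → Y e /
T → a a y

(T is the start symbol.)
No FIRST/FIRST conflicts.

FIRST sets of the non-terminals at (or reachable through a nullable prefix from) the front of some alternative:
  FIRST(Y) = { ε }

Productions for T:
  T → y T: FIRST = { 'y' }
  T → Y e /: FIRST = { 'e' }
  T → a a y: FIRST = { 'a' }
Y has only one production, so no FIRST/FIRST conflict is possible there.

All alternatives of each non-terminal have pairwise disjoint FIRST sets.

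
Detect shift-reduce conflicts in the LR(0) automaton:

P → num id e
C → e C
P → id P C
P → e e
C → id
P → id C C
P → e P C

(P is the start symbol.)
Augment with P' → P and build the canonical LR(0) collection (I0 = CLOSURE({[P' → . P]}), then GOTO on every symbol after a dot until no new states appear). It has 20 states:
  I0: { [P → . e P C], [P → . e e], [P → . id C C], [P → . id P C], [P → . num id e], [P' → . P] }  — shift
  I1: { [P' → P .] }  — accept
  I2: { [P → . e P C], [P → . e e], [P → . id C C], [P → . id P C], [P → . num id e], [P → e . P C], [P → e . e] }  — shift
  I3: { [C → . e C], [C → . id], [P → . e P C], [P → . e e], [P → . id C C], [P → . id P C], [P → . num id e], [P → id . C C], [P → id . P C] }  — shift
  I4: { [P → num . id e] }  — shift
  I5: { [P → num id . e] }  — shift
  I6: { [P → num id e .] }  — reduce
  I7: { [C → . e C], [C → . id], [P → id C . C] }  — shift
  I8: { [C → . e C], [C → . id], [P → id P . C] }  — shift
  I9: { [C → . e C], [C → . id], [C → e . C], [P → . e P C], [P → . e e], [P → . id C C], [P → . id P C], [P → . num id e], [P → e . P C], [P → e . e] }  — shift
  I10: { [C → . e C], [C → . id], [C → id .], [P → . e P C], [P → . e e], [P → . id C C], [P → . id P C], [P → . num id e], [P → id . C C], [P → id . P C] }  — shift, reduce
  I11: { [C → e C .] }  — reduce
  I12: { [C → . e C], [C → . id], [P → e P . C] }  — shift
  I13: { [C → . e C], [C → . id], [C → e . C], [P → . e P C], [P → . e e], [P → . id C C], [P → . id P C], [P → . num id e], [P → e . P C], [P → e . e], [P → e e .] }  — shift, reduce
  I14: { [P → e P C .] }  — reduce
  I15: { [C → . e C], [C → . id], [C → e . C] }  — shift
  I16: { [C → id .] }  — reduce
  I17: { [P → id P C .] }  — reduce
  I18: { [P → id C C .] }  — reduce
  I19: { [P → . e P C], [P → . e e], [P → . id C C], [P → . id P C], [P → . num id e], [P → e . P C], [P → e . e], [P → e e .] }  — shift, reduce

I10 contains reduce item [C → id .] and shift items [C → . e C], [C → . id], [P → . e P C], [P → . e e], [P → . id C C], [P → . id P C], [P → . num id e] — shift-reduce conflict.
I13 contains reduce item [P → e e .] and shift items [C → . e C], [C → . id], [P → . e P C], [P → . e e], [P → e . e], [P → . id C C], [P → . id P C], [P → . num id e] — shift-reduce conflict.
I19 contains reduce item [P → e e .] and shift items [P → . e P C], [P → . e e], [P → e . e], [P → . id C C], [P → . id P C], [P → . num id e] — shift-reduce conflict.

Answer: Yes — I10: [C → id .] vs [C → . e C]; I13: [P → e e .] vs [C → . e C]; I19: [P → e e .] vs [P → . e P C]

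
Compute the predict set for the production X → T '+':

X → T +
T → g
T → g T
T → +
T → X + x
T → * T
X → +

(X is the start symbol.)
{ '*', '+', 'g' }

PREDICT(X → T '+') = (FIRST(RHS) \ {ε}) ∪ (FOLLOW(X) if ε ∈ FIRST(RHS), i.e. RHS ⇒* ε)
FIRST(T) = { '*', '+', 'g' }
FIRST(T '+') = { '*', '+', 'g' }
ε ∉ FIRST(T '+'), so FOLLOW(X) is not added.
PREDICT(X → T '+') = { '*', '+', 'g' }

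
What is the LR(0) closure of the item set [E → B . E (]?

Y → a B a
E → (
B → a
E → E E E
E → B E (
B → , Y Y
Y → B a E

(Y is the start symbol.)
To compute CLOSURE, for each item [A → α.Bβ] where B is a non-terminal, add [B → .γ] for all productions B → γ; repeat for the newly added items until nothing changes.

Start with: [E → B . E (]
  [E → B . E (] has the dot before E: add [E → . (], [E → . E E E], [E → . B E (]
  [E → . B E (] has the dot before B: add [B → . a], [B → . , Y Y]
No further items can be added.

CLOSURE = { [B → . , Y Y], [B → . a], [E → . (], [E → . B E (], [E → . E E E], [E → B . E (] }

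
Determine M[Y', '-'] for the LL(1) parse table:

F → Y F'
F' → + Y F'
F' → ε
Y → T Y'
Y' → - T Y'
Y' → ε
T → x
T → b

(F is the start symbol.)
To find M[Y', '-'], we find productions for Y' where '-' is in the predict set (PREDICT(N → α) = (FIRST(α) \ {ε}) ∪ (FOLLOW(N) if α ⇒* ε)).

Relevant sets:
  FOLLOW(Y') = { $, '+' }

Y' → - T Y': PREDICT = { '-' }
  '-' is in predict set, so this production goes in M[Y', '-']
Y' → ε: PREDICT = { $, '+' }

M[Y', '-'] = Y' → - T Y'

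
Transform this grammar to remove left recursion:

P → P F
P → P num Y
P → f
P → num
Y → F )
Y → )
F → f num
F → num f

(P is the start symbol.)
P → f P'
P → num P'
P' → F P'
P' → num Y P'
P' → ε
Y → F )
Y → )
F → f num
F → num f

P is directly left-recursive. The standard transformation for
  A → A α₁ | ... | A α_m | β₁ | ... | β_n
is
  A  → β₁ A' | ... | β_n A'
  A' → α₁ A' | ... | α_m A' | ε

P → f becomes P → f P'
P → num becomes P → num P'
P → P F becomes P' → F P'
P → P num Y becomes P' → num Y P'
Add P' → ε

Productions for other non-terminals are unchanged:
  Y → F )
  Y → )
  F → f num
  F → num f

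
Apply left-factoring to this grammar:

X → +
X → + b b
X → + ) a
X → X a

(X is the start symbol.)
X → + X'
X' → ε
X' → b b
X' → ) a
X → X a

Left-factoring transforms A → αβ₁ | αβ₂ into A → αA' and A' → β₁ | β₂
(α is the longest common prefix among the alternatives). Repeat until
no nonterminal has two alternatives with a common prefix.

Round 1: X has alternatives sharing prefix '+'. Introduce X': X → + X'
  Add: X' → ε
  Add: X' → b b
  Add: X' → ) a

No remaining common prefixes — done.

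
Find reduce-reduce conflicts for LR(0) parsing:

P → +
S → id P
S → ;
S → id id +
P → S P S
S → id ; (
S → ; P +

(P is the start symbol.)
Yes — I9: [P → + .] vs [S → id id + .]

A reduce-reduce conflict occurs when an LR(0) state has two complete items [A → α .] and [B → β .] — both call for a reduction, and with no lookahead the parser cannot choose between them.

Augment with P' → P and build the canonical LR(0) collection (I0 = CLOSURE({[P' → . P]}), then GOTO on every symbol after a dot until no new states appear). It has 15 states:
  I0: { [P → . +], [P → . S P S], [P' → . P], [S → . ; P +], [S → . ;], [S → . id ; (], [S → . id P], [S → . id id +] }  — shift
  I1: { [P → + .] }  — reduce
  I2: { [P → . +], [P → . S P S], [S → . ; P +], [S → . ;], [S → . id ; (], [S → . id P], [S → . id id +], [S → ; . P +], [S → ; .] }  — shift, reduce
  I3: { [P' → P .] }  — accept
  I4: { [P → . +], [P → . S P S], [P → S . P S], [S → . ; P +], [S → . ;], [S → . id ; (], [S → . id P], [S → . id id +] }  — shift
  I5: { [P → . +], [P → . S P S], [S → . ; P +], [S → . ;], [S → . id ; (], [S → . id P], [S → . id id +], [S → id . ; (], [S → id . P], [S → id . id +] }  — shift
  I6: { [P → . +], [P → . S P S], [S → . ; P +], [S → . ;], [S → . id ; (], [S → . id P], [S → . id id +], [S → ; . P +], [S → ; .], [S → id ; . (] }  — shift, reduce
  I7: { [S → id P .] }  — reduce
  I8: { [P → . +], [P → . S P S], [S → . ; P +], [S → . ;], [S → . id ; (], [S → . id P], [S → . id id +], [S → id . ; (], [S → id . P], [S → id . id +], [S → id id . +] }  — shift
  I9: { [P → + .], [S → id id + .] }  — 2 reduces
  I10: { [S → id ; ( .] }  — reduce
  I11: { [S → ; P . +] }  — shift
  I12: { [S → ; P + .] }  — reduce
  I13: { [P → S P . S], [S → . ; P +], [S → . ;], [S → . id ; (], [S → . id P], [S → . id id +] }  — shift
  I14: { [P → S P S .] }  — reduce

I9 contains complete items [P → + .], [S → id id + .] — reduce-reduce conflict.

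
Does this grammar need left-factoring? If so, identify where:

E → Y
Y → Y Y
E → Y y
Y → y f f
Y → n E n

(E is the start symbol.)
Yes, E has productions with common prefix 'Y'

Left-factoring is needed when two productions for the same non-terminal
share a common prefix on the right-hand side.

Productions for E:
  E → Y
  E → Y y
Productions for Y:
  Y → Y Y
  Y → y f f
  Y → n E n

Found common prefix 'Y' in productions for E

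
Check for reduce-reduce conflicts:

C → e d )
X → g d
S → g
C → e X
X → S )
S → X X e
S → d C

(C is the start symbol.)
No reduce-reduce conflicts

Augment with C' → C and build the canonical LR(0) collection (I0 = CLOSURE({[C' → . C]}), then GOTO on every symbol after a dot until no new states appear). It has 14 states:
  I0: { [C → . e X], [C → . e d )], [C' → . C] }  — shift
  I1: { [C' → C .] }  — accept
  I2: { [C → e . X], [C → e . d )], [S → . X X e], [S → . d C], [S → . g], [X → . S )], [X → . g d] }  — shift
  I3: { [X → S . )] }  — shift
  I4: { [C → e X .], [S → . X X e], [S → . d C], [S → . g], [S → X . X e], [X → . S )], [X → . g d] }  — shift, reduce
  I5: { [C → . e X], [C → . e d )], [C → e d . )], [S → d . C] }  — shift
  I6: { [S → g .], [X → g . d] }  — shift, reduce
  I7: { [X → g d .] }  — reduce
  I8: { [C → e d ) .] }  — reduce
  I9: { [S → d C .] }  — reduce
  I10: { [S → . X X e], [S → . d C], [S → . g], [S → X . X e], [S → X X . e], [X → . S )], [X → . g d] }  — shift
  I11: { [C → . e X], [C → . e d )], [S → d . C] }  — shift
  I12: { [S → X X e .] }  — reduce
  I13: { [X → S ) .] }  — reduce

No state contains more than one complete item.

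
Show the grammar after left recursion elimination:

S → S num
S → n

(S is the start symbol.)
S is directly left-recursive. The standard transformation for
  A → A α₁ | ... | A α_m | β₁ | ... | β_n
is
  A  → β₁ A' | ... | β_n A'
  A' → α₁ A' | ... | α_m A' | ε

S → n becomes S → n S'
S → S num becomes S' → num S'
Add S' → ε

Resulting grammar:
S → n S'
S' → num S'
S' → ε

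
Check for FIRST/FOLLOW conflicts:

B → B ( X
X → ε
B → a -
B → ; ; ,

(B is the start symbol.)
No FIRST/FOLLOW conflicts.

A FIRST/FOLLOW conflict occurs when a non-terminal N has a nullable alternative N → β (β ⇒* ε) and another alternative N → α with FIRST(α) ∩ FOLLOW(N) ≠ ∅: on such a lookahead the parser cannot decide between expanding α and letting N vanish via β.

Nullable non-terminals: X.
X has a nullable alternative but only one production, so nothing to check.

B has no nullable alternative, so no FIRST/FOLLOW check is needed there.

No FIRST/FOLLOW conflicts found.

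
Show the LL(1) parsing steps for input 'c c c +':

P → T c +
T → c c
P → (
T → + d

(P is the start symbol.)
LL(1) parsing maintains a stack (initially the start symbol over $) and the input. At each step: if the stack top is a terminal, match it against the current input token; if it is a non-terminal N, replace it with the RHS of M[N, lookahead] (the unique production whose predict set contains the lookahead).

Stack is shown with the top on the left.

Stack      Input      Action
----------------------------
P $        c c c + $  output P → T c +
T c + $    c c c + $  output T → c c
c c c + $  c c c + $  match 'c'
c c + $    c c + $    match 'c'
c + $      c + $      match 'c'
+ $        + $        match '+'
$          $          accept

The string is accepted.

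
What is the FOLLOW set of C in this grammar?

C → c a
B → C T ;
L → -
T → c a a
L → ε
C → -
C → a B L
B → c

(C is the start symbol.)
C is the start symbol, so $ ∈ FOLLOW(C).
In B → C T ;: C is followed by T ';', add FIRST(T ';') \ {ε} = { 'c' }

Taking the union: FOLLOW(C) = { $, 'c' }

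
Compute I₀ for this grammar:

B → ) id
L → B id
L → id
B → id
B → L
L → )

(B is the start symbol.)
First, augment the grammar with B' → B
I₀ = CLOSURE({ [B' → . B] }):
  [B' → . B] has the dot before B: add [B → . ) id], [B → . id], [B → . L]
  [B → . L] has the dot before L: add [L → . B id], [L → . id], [L → . )]
No further items can be added.

I₀ = { [B → . ) id], [B → . L], [B → . id], [B' → . B], [L → . )], [L → . B id], [L → . id] }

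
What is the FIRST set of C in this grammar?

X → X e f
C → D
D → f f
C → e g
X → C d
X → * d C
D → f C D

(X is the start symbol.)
{ 'e', 'f' }

To compute FIRST(C), examine every production with C on the left-hand side, reading each right-hand side left to right until a non-nullable symbol is reached.

FIRST sets of the other non-terminals involved (by the same procedure, iterated to a fixed point):
  FIRST(D) = { 'f' }

From C → D:
  - D is a non-terminal: add FIRST(D) \ {ε} = { 'f' }
    D is not nullable, so stop
From C → e g:
  - e is a terminal: add 'e' and stop

Collecting: FIRST(C) = { 'e', 'f' }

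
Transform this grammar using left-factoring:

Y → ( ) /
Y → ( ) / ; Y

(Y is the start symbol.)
Left-factoring transforms A → αβ₁ | αβ₂ into A → αA' and A' → β₁ | β₂
(α is the longest common prefix among the alternatives). Repeat until
no nonterminal has two alternatives with a common prefix.

Round 1: Y has alternatives sharing prefix '( ) /'. Introduce Y': Y → ( ) / Y'
  Add: Y' → ε
  Add: Y' → ; Y

No remaining common prefixes — done.

Resulting grammar:
Y → ( ) / Y'
Y' → ε
Y' → ; Y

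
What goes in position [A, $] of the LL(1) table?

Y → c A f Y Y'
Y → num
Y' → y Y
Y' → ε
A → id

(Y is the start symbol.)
Empty (error entry)

To find M[A, $], we find productions for A where $ is in the predict set (PREDICT(N → α) = (FIRST(α) \ {ε}) ∪ (FOLLOW(N) if α ⇒* ε)).

A → id: PREDICT = { 'id' }

M[A, $] is empty (no production applies)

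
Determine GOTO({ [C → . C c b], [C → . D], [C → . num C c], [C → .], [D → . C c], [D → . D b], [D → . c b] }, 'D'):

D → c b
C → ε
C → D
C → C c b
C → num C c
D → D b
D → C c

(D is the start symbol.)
GOTO(I, 'D') = CLOSURE({ [A → αX.β] : [A → α.Xβ] ∈ I, X = 'D' })

Items with dot before 'D', with the dot advanced:
  [C → . D] → [C → D .]
  [D → . D b] → [D → D . b]
Closure adds nothing (no advanced item has the dot before a non-terminal).

GOTO = { [C → D .], [D → D . b] }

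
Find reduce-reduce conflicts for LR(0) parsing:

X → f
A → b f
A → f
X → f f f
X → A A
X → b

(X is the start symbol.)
Yes — I4: [A → f .] vs [X → f .]

A reduce-reduce conflict occurs when an LR(0) state has two complete items [A → α .] and [B → β .] — both call for a reduction, and with no lookahead the parser cannot choose between them.

Augment with X' → X and build the canonical LR(0) collection (I0 = CLOSURE({[X' → . X]}), then GOTO on every symbol after a dot until no new states appear). It has 11 states:
  I0: { [A → . b f], [A → . f], [X → . A A], [X → . b], [X → . f f f], [X → . f], [X' → . X] }  — shift
  I1: { [A → . b f], [A → . f], [X → A . A] }  — shift
  I2: { [X' → X .] }  — accept
  I3: { [A → b . f], [X → b .] }  — shift, reduce
  I4: { [A → f .], [X → f . f f], [X → f .] }  — shift, 2 reduces
  I5: { [X → f f . f] }  — shift
  I6: { [X → f f f .] }  — reduce
  I7: { [A → b f .] }  — reduce
  I8: { [X → A A .] }  — reduce
  I9: { [A → b . f] }  — shift
  I10: { [A → f .] }  — reduce

I4 contains complete items [A → f .], [X → f .] — reduce-reduce conflict.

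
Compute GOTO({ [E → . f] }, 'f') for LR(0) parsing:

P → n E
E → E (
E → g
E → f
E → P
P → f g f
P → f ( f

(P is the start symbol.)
GOTO(I, 'f') = CLOSURE({ [A → αX.β] : [A → α.Xβ] ∈ I, X = 'f' })

Items with dot before 'f', with the dot advanced:
  [E → . f] → [E → f .]
Closure adds nothing (no advanced item has the dot before a non-terminal).

GOTO = { [E → f .] }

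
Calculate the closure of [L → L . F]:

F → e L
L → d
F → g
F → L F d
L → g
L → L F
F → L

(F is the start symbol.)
To compute CLOSURE, for each item [A → α.Bβ] where B is a non-terminal, add [B → .γ] for all productions B → γ; repeat for the newly added items until nothing changes.

Start with: [L → L . F]
  [L → L . F] has the dot before F: add [F → . e L], [F → . g], [F → . L F d], [F → . L]
  [F → . L F d] has the dot before L: add [L → . d], [L → . g], [L → . L F]
No further items can be added.

CLOSURE = { [F → . L F d], [F → . L], [F → . e L], [F → . g], [L → . L F], [L → . d], [L → . g], [L → L . F] }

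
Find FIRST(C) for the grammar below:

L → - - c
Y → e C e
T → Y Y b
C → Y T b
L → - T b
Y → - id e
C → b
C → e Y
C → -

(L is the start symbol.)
{ '-', 'b', 'e' }

To compute FIRST(C), examine every production with C on the left-hand side, reading each right-hand side left to right until a non-nullable symbol is reached.

FIRST sets of the other non-terminals involved (by the same procedure, iterated to a fixed point):
  FIRST(Y) = { '-', 'e' }

From C → Y T b:
  - Y is a non-terminal: add FIRST(Y) \ {ε} = { '-', 'e' }
    Y is not nullable, so stop
From C → b:
  - b is a terminal: add 'b' and stop
From C → e Y:
  - e is a terminal: add 'e' and stop
From C → -:
  - '-' is a terminal: add '-' and stop

Collecting: FIRST(C) = { '-', 'b', 'e' }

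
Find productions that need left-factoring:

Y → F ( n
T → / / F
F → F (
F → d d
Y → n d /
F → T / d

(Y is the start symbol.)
Left-factoring is needed when two productions for the same non-terminal
share a common prefix on the right-hand side.

Productions for Y:
  Y → F ( n
  Y → n d /
Productions for F:
  F → F (
  F → d d
  F → T / d

No common prefixes found.

Answer: No, left-factoring is not needed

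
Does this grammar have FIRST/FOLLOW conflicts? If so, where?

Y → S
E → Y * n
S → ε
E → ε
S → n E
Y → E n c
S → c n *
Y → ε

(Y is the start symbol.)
A FIRST/FOLLOW conflict occurs when a non-terminal N has a nullable alternative N → β (β ⇒* ε) and another alternative N → α with FIRST(α) ∩ FOLLOW(N) ≠ ∅: on such a lookahead the parser cannot decide between expanding α and letting N vanish via β.

Nullable non-terminals: E, S, Y.
FIRST sets used below: FIRST(Y) = { '*', 'c', 'n', ε }, FIRST(S) = { 'c', 'n', ε }, FIRST(E) = { '*', 'c', 'n', ε }

E: nullable alternative(s) E → ε; FOLLOW(E) = { $, '*', 'n' }
  E → Y * n: FIRST \ {ε} = { '*', 'c', 'n' } — overlaps FOLLOW(E) on { '*', 'n' }: CONFLICT
  E → ε: FIRST \ {ε} = { } — this is the only nullable alternative, skip

S: nullable alternative(s) S → ε; FOLLOW(S) = { $, '*' }
  S → ε: FIRST \ {ε} = { } — this is the only nullable alternative, skip
  S → n E: FIRST \ {ε} = { 'n' } — disjoint from FOLLOW(S)
  S → c n *: FIRST \ {ε} = { 'c' } — disjoint from FOLLOW(S)

Y: nullable alternative(s) Y → S, Y → ε; FOLLOW(Y) = { $, '*' }
  Y → S: FIRST \ {ε} = { 'c', 'n' } — disjoint from FOLLOW(Y)
  Y → E n c: FIRST \ {ε} = { '*', 'c', 'n' } — overlaps FOLLOW(Y) on { '*' }: CONFLICT
  Y → ε: FIRST \ {ε} = { } — disjoint from FOLLOW(Y)

So the grammar has 2 FIRST/FOLLOW conflicts (marked CONFLICT above).

Answer: Yes. Y → E n c with FOLLOW(Y) on { '*' }; E → Y '*' n with FOLLOW(E) on { '*', 'n' }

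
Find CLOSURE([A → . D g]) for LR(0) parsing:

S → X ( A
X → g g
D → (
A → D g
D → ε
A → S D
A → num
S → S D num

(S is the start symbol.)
To compute CLOSURE, for each item [A → α.Bβ] where B is a non-terminal, add [B → .γ] for all productions B → γ; repeat for the newly added items until nothing changes.

Start with: [A → . D g]
  [A → . D g] has the dot before D: add [D → . (], [D → .]
No further items can be added.

CLOSURE = { [A → . D g], [D → . (], [D → .] }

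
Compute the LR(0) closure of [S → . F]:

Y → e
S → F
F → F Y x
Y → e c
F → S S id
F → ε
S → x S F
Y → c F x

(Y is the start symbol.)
To compute CLOSURE, for each item [A → α.Bβ] where B is a non-terminal, add [B → .γ] for all productions B → γ; repeat for the newly added items until nothing changes.

Start with: [S → . F]
  [S → . F] has the dot before F: add [F → . F Y x], [F → . S S id], [F → .]
  [F → . S S id] has the dot before S: add [S → . x S F]
No further items can be added.

CLOSURE = { [F → . F Y x], [F → . S S id], [F → .], [S → . F], [S → . x S F] }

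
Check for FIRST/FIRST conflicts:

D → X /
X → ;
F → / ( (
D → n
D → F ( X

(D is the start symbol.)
A FIRST/FIRST conflict occurs when two productions N → α and N → β for the same non-terminal have FIRST(α) ∩ FIRST(β) ≠ ∅ (with ε ∈ FIRST of a nullable right-hand side, so two nullable alternatives also conflict).

FIRST sets of the non-terminals at (or reachable through a nullable prefix from) the front of some alternative:
  FIRST(X) = { ';' }
  FIRST(F) = { '/' }

Productions for D:
  D → X /: FIRST = { ';' }
  D → n: FIRST = { 'n' }
  D → F ( X: FIRST = { '/' }
X, F have only one production, so no FIRST/FIRST conflict is possible there.

All alternatives of each non-terminal have pairwise disjoint FIRST sets.

Answer: No FIRST/FIRST conflicts.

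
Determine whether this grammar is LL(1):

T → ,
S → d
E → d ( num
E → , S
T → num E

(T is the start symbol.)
Yes, the grammar is LL(1).

For T:
  PREDICT(T → ',') = { ',' }
  PREDICT(T → num E) = { 'num' }
For E:
  PREDICT(E → d '(' num) = { 'd' }
  PREDICT(E → ',' S) = { ',' }
S has a single production, so nothing to check there.

All predict sets are disjoint. The grammar IS LL(1).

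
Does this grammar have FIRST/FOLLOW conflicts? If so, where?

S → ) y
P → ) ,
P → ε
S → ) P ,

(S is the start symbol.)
A FIRST/FOLLOW conflict occurs when a non-terminal N has a nullable alternative N → β (β ⇒* ε) and another alternative N → α with FIRST(α) ∩ FOLLOW(N) ≠ ∅: on such a lookahead the parser cannot decide between expanding α and letting N vanish via β.

Nullable non-terminals: P.

P: nullable alternative(s) P → ε; FOLLOW(P) = { ',' }
  P → ) ,: FIRST \ {ε} = { ')' } — disjoint from FOLLOW(P)
  P → ε: FIRST \ {ε} = { } — this is the only nullable alternative, skip

S has no nullable alternative, so no FIRST/FOLLOW check is needed there.

No FIRST/FOLLOW conflicts found.

Answer: No FIRST/FOLLOW conflicts.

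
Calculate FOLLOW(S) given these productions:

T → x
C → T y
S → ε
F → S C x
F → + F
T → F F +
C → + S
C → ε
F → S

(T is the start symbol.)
{ '+', 'x' }

In F → S C x: S is followed by C x, add FIRST(C x) \ {ε} = { '+', 'x' }
In C → + S: S is at the end, add FOLLOW(C)
In F → S: S is at the end, add FOLLOW(F)

The FOLLOW sets referred to above (computed the same way, to a fixed point):
  FOLLOW(C) = { 'x' }
  FOLLOW(F) = { '+', 'x' }

Taking the union: FOLLOW(S) = { '+', 'x' }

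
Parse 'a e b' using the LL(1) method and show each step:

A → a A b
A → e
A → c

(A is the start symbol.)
LL(1) parsing maintains a stack (initially the start symbol over $) and the input. At each step: if the stack top is a terminal, match it against the current input token; if it is a non-terminal N, replace it with the RHS of M[N, lookahead] (the unique production whose predict set contains the lookahead).

Stack is shown with the top on the left.

Stack    Input    Action
------------------------
A $      a e b $  output A → a A b
a A b $  a e b $  match 'a'
A b $    e b $    output A → e
e b $    e b $    match 'e'
b $      b $      match 'b'
$        $        accept

The string is accepted.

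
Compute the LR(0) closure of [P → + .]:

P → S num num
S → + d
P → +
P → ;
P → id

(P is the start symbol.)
To compute CLOSURE, for each item [A → α.Bβ] where B is a non-terminal, add [B → .γ] for all productions B → γ; repeat for the newly added items until nothing changes.

Start with: [P → + .]
The dot is at the end, so nothing is added.

CLOSURE = { [P → + .] }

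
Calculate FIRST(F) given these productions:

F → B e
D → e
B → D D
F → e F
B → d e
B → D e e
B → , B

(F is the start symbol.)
FIRST sets of the other non-terminals involved (by the same procedure, iterated to a fixed point):
  FIRST(B) = { ',', 'd', 'e' }

From F → B e:
  - B is a non-terminal: add FIRST(B) \ {ε} = { ',', 'd', 'e' }
    B is not nullable, so stop
From F → e F:
  - e is a terminal: add 'e' and stop

Collecting: FIRST(F) = { ',', 'd', 'e' }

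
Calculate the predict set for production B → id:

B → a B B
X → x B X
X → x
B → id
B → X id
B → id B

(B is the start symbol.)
PREDICT(B → id) = (FIRST(RHS) \ {ε}) ∪ (FOLLOW(B) if ε ∈ FIRST(RHS), i.e. RHS ⇒* ε)
FIRST(id) = { 'id' }
ε ∉ FIRST(id), so FOLLOW(B) is not added.
PREDICT(B → id) = { 'id' }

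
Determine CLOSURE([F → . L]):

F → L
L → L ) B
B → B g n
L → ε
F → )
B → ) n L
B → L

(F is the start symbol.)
{ [F → . L], [L → . L ) B], [L → .] }

To compute CLOSURE, for each item [A → α.Bβ] where B is a non-terminal, add [B → .γ] for all productions B → γ; repeat for the newly added items until nothing changes.

Start with: [F → . L]
  [F → . L] has the dot before L: add [L → . L ) B], [L → .]
No further items can be added.

CLOSURE = { [F → . L], [L → . L ) B], [L → .] }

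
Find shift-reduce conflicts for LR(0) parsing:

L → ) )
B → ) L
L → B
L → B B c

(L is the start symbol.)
Yes — I2: [L → B .] vs [B → . ) L]; I8: [L → ) ) .] vs [B → . ) L]

A shift-reduce conflict occurs when an LR(0) state has both:
  - a complete (reduce) item [A → α .] (dot at the end), and
  - a shift item [B → β . c γ] (dot before a terminal).

Augment with L' → L and build the canonical LR(0) collection (I0 = CLOSURE({[L' → . L]}), then GOTO on every symbol after a dot until no new states appear). It has 9 states:
  I0: { [B → . ) L], [L → . ) )], [L → . B B c], [L → . B], [L' → . L] }  — shift
  I1: { [B → ) . L], [B → . ) L], [L → ) . )], [L → . ) )], [L → . B B c], [L → . B] }  — shift
  I2: { [B → . ) L], [L → B . B c], [L → B .] }  — shift, reduce
  I3: { [L' → L .] }  — accept
  I4: { [B → ) . L], [B → . ) L], [L → . ) )], [L → . B B c], [L → . B] }  — shift
  I5: { [L → B B . c] }  — shift
  I6: { [L → B B c .] }  — reduce
  I7: { [B → ) L .] }  — reduce
  I8: { [B → ) . L], [B → . ) L], [L → ) ) .], [L → ) . )], [L → . ) )], [L → . B B c], [L → . B] }  — shift, reduce

I2 contains reduce item [L → B .] and shift item [B → . ) L] — shift-reduce conflict.
I8 contains reduce item [L → ) ) .] and shift items [B → . ) L], [L → . ) )], [L → ) . )] — shift-reduce conflict.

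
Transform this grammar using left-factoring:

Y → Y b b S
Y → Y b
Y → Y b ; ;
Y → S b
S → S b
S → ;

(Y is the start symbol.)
Y → Y b Y'
Y' → b S
Y' → ε
Y' → ; ;
Y → S b
S → S b
S → ;

Left-factoring transforms A → αβ₁ | αβ₂ into A → αA' and A' → β₁ | β₂
(α is the longest common prefix among the alternatives). Repeat until
no nonterminal has two alternatives with a common prefix.

Round 1: Y has alternatives sharing prefix 'Y b'. Introduce Y': Y → Y b Y'
  Add: Y' → b S
  Add: Y' → ε
  Add: Y' → ; ;

No remaining common prefixes — done.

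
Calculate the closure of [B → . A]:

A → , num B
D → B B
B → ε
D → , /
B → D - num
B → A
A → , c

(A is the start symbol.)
To compute CLOSURE, for each item [A → α.Bβ] where B is a non-terminal, add [B → .γ] for all productions B → γ; repeat for the newly added items until nothing changes.

Start with: [B → . A]
  [B → . A] has the dot before A: add [A → . , num B], [A → . , c]
No further items can be added.

CLOSURE = { [A → . , c], [A → . , num B], [B → . A] }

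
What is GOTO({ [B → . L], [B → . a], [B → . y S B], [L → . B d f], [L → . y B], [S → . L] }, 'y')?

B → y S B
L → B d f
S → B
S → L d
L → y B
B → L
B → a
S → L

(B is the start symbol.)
GOTO(I, 'y') = CLOSURE({ [A → αX.β] : [A → α.Xβ] ∈ I, X = 'y' })

Items with dot before 'y', with the dot advanced:
  [B → . y S B] → [B → y . S B]
  [L → . y B] → [L → y . B]
Closure of the advanced items:
  [B → y . S B] has the dot before S: add [S → . B], [S → . L d], [S → . L]
  [L → y . B] has the dot before B: add [B → . y S B], [B → . L], [B → . a]
  [S → . L d] has the dot before L: add [L → . B d f], [L → . y B]

GOTO = { [B → . L], [B → . a], [B → . y S B], [B → y . S B], [L → . B d f], [L → . y B], [L → y . B], [S → . B], [S → . L d], [S → . L] }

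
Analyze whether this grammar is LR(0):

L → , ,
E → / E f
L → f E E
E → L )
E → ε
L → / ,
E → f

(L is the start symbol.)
No. Shift-reduce conflict between [E → .] and [E → . / E f]

Augment with L' → L and build the canonical LR(0) collection (I0 = CLOSURE({[L' → . L]}), then GOTO on every symbol after a dot until no new states appear). It has 16 states:
  I0: { [L → . , ,], [L → . / ,], [L → . f E E], [L' → . L] }  — shift
  I1: { [L → , . ,] }  — shift
  I2: { [L → / . ,] }  — shift
  I3: { [L' → L .] }  — accept
  I4: { [E → . / E f], [E → . L )], [E → . f], [E → .], [L → . , ,], [L → . / ,], [L → . f E E], [L → f . E E] }  — shift, reduce
  I5: { [E → . / E f], [E → . L )], [E → . f], [E → .], [E → / . E f], [L → . , ,], [L → . / ,], [L → . f E E], [L → / . ,] }  — shift, reduce
  I6: { [E → . / E f], [E → . L )], [E → . f], [E → .], [L → . , ,], [L → . / ,], [L → . f E E], [L → f E . E] }  — shift, reduce
  I7: { [E → L . )] }  — shift
  I8: { [E → . / E f], [E → . L )], [E → . f], [E → .], [E → f .], [L → . , ,], [L → . / ,], [L → . f E E], [L → f . E E] }  — shift, 2 reduces
  I9: { [E → L ) .] }  — reduce
  I10: { [L → f E E .] }  — reduce
  I11: { [L → , . ,], [L → / , .] }  — shift, reduce
  I12: { [E → / E . f] }  — shift
  I13: { [E → / E f .] }  — reduce
  I14: { [L → , , .] }  — reduce
  I15: { [L → / , .] }  — reduce

Conflict in state I4:
  Shift-reduce conflict between [E → .] and [E → . / E f]
So the grammar is NOT LR(0).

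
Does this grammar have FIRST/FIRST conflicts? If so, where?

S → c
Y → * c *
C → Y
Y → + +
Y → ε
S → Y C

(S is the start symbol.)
A FIRST/FIRST conflict occurs when two productions N → α and N → β for the same non-terminal have FIRST(α) ∩ FIRST(β) ≠ ∅ (with ε ∈ FIRST of a nullable right-hand side, so two nullable alternatives also conflict).

FIRST sets of the non-terminals at (or reachable through a nullable prefix from) the front of some alternative:
  FIRST(Y) = { '*', '+', ε }
  FIRST(C) = { '*', '+', ε }

Productions for S:
  S → c: FIRST = { 'c' }
  S → Y C: FIRST = { '*', '+', ε }
Productions for Y:
  Y → * c *: FIRST = { '*' }
  Y → + +: FIRST = { '+' }
  Y → ε: FIRST = { ε }
C has only one production, so no FIRST/FIRST conflict is possible there.

All alternatives of each non-terminal have pairwise disjoint FIRST sets.

Answer: No FIRST/FIRST conflicts.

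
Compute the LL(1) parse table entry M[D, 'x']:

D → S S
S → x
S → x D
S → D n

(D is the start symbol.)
To find M[D, 'x'], we find productions for D where 'x' is in the predict set (PREDICT(N → α) = (FIRST(α) \ {ε}) ∪ (FOLLOW(N) if α ⇒* ε)).

Relevant sets:
  FIRST(S) = { 'x' }

D → S S: PREDICT = { 'x' }
  'x' is in predict set, so this production goes in M[D, 'x']

M[D, 'x'] = D → S S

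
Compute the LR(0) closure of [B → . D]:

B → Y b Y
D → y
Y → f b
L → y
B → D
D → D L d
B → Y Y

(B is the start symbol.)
Start with: [B → . D]
  [B → . D] has the dot before D: add [D → . y], [D → . D L d]
No further items can be added.

CLOSURE = { [B → . D], [D → . D L d], [D → . y] }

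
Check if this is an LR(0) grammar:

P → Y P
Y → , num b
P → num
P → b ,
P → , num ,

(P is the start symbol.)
A grammar is LR(0) if no state in the canonical LR(0) collection has:
  - both a shift item (dot before a terminal) and a complete item (shift-reduce conflict), or
  - two or more complete items (reduce-reduce conflict; the accept item [P' → P .] counts as a complete item here).

Augment with P' → P and build the canonical LR(0) collection (I0 = CLOSURE({[P' → . P]}), then GOTO on every symbol after a dot until no new states appear). It has 11 states:
  I0: { [P → . , num ,], [P → . Y P], [P → . b ,], [P → . num], [P' → . P], [Y → . , num b] }  — shift
  I1: { [P → , . num ,], [Y → , . num b] }  — shift
  I2: { [P' → P .] }  — accept
  I3: { [P → . , num ,], [P → . Y P], [P → . b ,], [P → . num], [P → Y . P], [Y → . , num b] }  — shift
  I4: { [P → b . ,] }  — shift
  I5: { [P → num .] }  — reduce
  I6: { [P → b , .] }  — reduce
  I7: { [P → Y P .] }  — reduce
  I8: { [P → , num . ,], [Y → , num . b] }  — shift
  I9: { [P → , num , .] }  — reduce
  I10: { [Y → , num b .] }  — reduce

Every state is either a pure shift/goto state or contains exactly one complete item and nothing to shift — no conflicts. The grammar is LR(0).

Answer: Yes, the grammar is LR(0)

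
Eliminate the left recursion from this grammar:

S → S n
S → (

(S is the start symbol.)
S is directly left-recursive. The standard transformation for
  A → A α₁ | ... | A α_m | β₁ | ... | β_n
is
  A  → β₁ A' | ... | β_n A'
  A' → α₁ A' | ... | α_m A' | ε

S → ( becomes S → ( S'
S → S n becomes S' → n S'
Add S' → ε

Resulting grammar:
S → ( S'
S' → n S'
S' → ε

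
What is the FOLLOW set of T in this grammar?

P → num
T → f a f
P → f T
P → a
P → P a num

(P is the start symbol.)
To compute FOLLOW(T), find every occurrence of T on a right-hand side N → α T β: add FIRST(β) \ {ε}, and if β is empty or nullable also add FOLLOW(N). Iterate to a fixed point.

In P → f T: T is at the end, add FOLLOW(P)

The FOLLOW sets referred to above (computed the same way, to a fixed point):
  FOLLOW(P) = { $, 'a' }

Taking the union: FOLLOW(T) = { $, 'a' }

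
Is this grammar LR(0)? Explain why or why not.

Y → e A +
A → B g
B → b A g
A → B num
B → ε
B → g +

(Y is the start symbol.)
No. Shift-reduce conflict between [B → .] and [B → . b A g]

A grammar is LR(0) if no state in the canonical LR(0) collection has:
  - both a shift item (dot before a terminal) and a complete item (shift-reduce conflict), or
  - two or more complete items (reduce-reduce conflict; the accept item [Y' → Y .] counts as a complete item here).

Augment with Y' → Y and build the canonical LR(0) collection (I0 = CLOSURE({[Y' → . Y]}), then GOTO on every symbol after a dot until no new states appear). It has 13 states:
  I0: { [Y → . e A +], [Y' → . Y] }  — shift
  I1: { [Y' → Y .] }  — accept
  I2: { [A → . B g], [A → . B num], [B → . b A g], [B → . g +], [B → .], [Y → e . A +] }  — shift, reduce
  I3: { [Y → e A . +] }  — shift
  I4: { [A → B . g], [A → B . num] }  — shift
  I5: { [A → . B g], [A → . B num], [B → . b A g], [B → . g +], [B → .], [B → b . A g] }  — shift, reduce
  I6: { [B → g . +] }  — shift
  I7: { [B → g + .] }  — reduce
  I8: { [B → b A . g] }  — shift
  I9: { [B → b A g .] }  — reduce
  I10: { [A → B g .] }  — reduce
  I11: { [A → B num .] }  — reduce
  I12: { [Y → e A + .] }  — reduce

Conflict in state I2:
  Shift-reduce conflict between [B → .] and [B → . b A g]
So the grammar is NOT LR(0).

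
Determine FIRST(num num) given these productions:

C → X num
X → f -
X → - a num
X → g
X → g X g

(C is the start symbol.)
{ 'num' }

To compute FIRST(num num), process the symbols left to right:
Symbol num is a terminal. Add 'num' and stop.
FIRST(num num) = { 'num' }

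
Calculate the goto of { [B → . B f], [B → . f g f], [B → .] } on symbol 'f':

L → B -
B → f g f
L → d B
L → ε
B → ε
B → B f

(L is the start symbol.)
{ [B → f . g f] }

GOTO(I, 'f') = CLOSURE({ [A → αX.β] : [A → α.Xβ] ∈ I, X = 'f' })

Items with dot before 'f', with the dot advanced:
  [B → . f g f] → [B → f . g f]
Closure adds nothing (no advanced item has the dot before a non-terminal).

GOTO = { [B → f . g f] }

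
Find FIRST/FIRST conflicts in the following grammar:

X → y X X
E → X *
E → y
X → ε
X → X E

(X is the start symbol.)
FIRST sets of the non-terminals at (or reachable through a nullable prefix from) the front of some alternative:
  FIRST(X) = { '*', 'y', ε }
  FIRST(E) = { '*', 'y' }

Productions for X:
  X → y X X: FIRST = { 'y' }
  X → ε: FIRST = { ε }
  X → X E: FIRST = { '*', 'y' }
Productions for E:
  E → X *: FIRST = { '*', 'y' }
  E → y: FIRST = { 'y' }

Conflict for X: X → y X X and X → X E
  Overlap: { 'y' }
Conflict for E: E → X * and E → y
  Overlap: { 'y' }

Answer: Yes. X → y X X / X → X E on { 'y' }; E → X '*' / E → y on { 'y' }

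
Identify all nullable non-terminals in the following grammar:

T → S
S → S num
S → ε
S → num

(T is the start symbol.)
{ 'S', 'T' }

ε-productions: S → ε
So S is immediately nullable.
T → S: every symbol on the right is nullable, so T is nullable too.
Every non-terminal is now nullable.
Nullable = { 'S', 'T' }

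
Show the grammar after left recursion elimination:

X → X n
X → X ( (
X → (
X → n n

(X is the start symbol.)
X is directly left-recursive. The standard transformation for
  A → A α₁ | ... | A α_m | β₁ | ... | β_n
is
  A  → β₁ A' | ... | β_n A'
  A' → α₁ A' | ... | α_m A' | ε

X → ( becomes X → ( X'
X → n n becomes X → n n X'
X → X n becomes X' → n X'
X → X ( ( becomes X' → ( ( X'
Add X' → ε

Resulting grammar:
X → ( X'
X → n n X'
X' → n X'
X' → ( ( X'
X' → ε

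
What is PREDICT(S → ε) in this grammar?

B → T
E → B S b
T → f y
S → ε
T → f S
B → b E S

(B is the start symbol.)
{ $, 'b' }

PREDICT(S → ε) = (FIRST(RHS) \ {ε}) ∪ (FOLLOW(S) if ε ∈ FIRST(RHS), i.e. RHS ⇒* ε)
The right-hand side is ε (FIRST(ε) = { ε }), so the predict set is FOLLOW(S) = { $, 'b' }
PREDICT(S → ε) = { $, 'b' }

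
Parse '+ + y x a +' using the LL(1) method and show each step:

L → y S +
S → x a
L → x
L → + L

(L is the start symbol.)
Stack is shown with the top on the left.

Stack    Input          Action
------------------------------
L $      + + y x a + $  output L → + L
+ L $    + + y x a + $  match '+'
L $      + y x a + $    output L → + L
+ L $    + y x a + $    match '+'
L $      y x a + $      output L → y S +
y S + $  y x a + $      match 'y'
S + $    x a + $        output S → x a
x a + $  x a + $        match 'x'
a + $    a + $          match 'a'
+ $      + $            match '+'
$        $              accept

The string is accepted.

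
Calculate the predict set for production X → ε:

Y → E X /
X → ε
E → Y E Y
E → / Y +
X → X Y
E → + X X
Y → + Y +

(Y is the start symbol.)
PREDICT(X → ε) = (FIRST(RHS) \ {ε}) ∪ (FOLLOW(X) if ε ∈ FIRST(RHS), i.e. RHS ⇒* ε)
The right-hand side is ε (FIRST(ε) = { ε }), so the predict set is FOLLOW(X) = { '+', '/' }
PREDICT(X → ε) = { '+', '/' }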